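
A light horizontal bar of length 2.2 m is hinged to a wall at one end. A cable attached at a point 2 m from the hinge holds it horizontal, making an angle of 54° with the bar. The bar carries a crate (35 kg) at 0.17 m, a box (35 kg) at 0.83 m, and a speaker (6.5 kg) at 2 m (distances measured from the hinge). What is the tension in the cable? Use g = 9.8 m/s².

Take moments about the hinge.
Crate: 35 × 9.8 = 343 N down at 0.17 m → arm 0.17 m, τ = 343 × 0.17 = 58.31 N·m clockwise.
Box: 35 × 9.8 = 343 N down at 0.83 m → arm 0.83 m, τ = 343 × 0.83 = 284.7 N·m clockwise.
Speaker: 6.5 × 9.8 = 63.7 N down at 2 m → arm 2 m, τ = 63.7 × 2 = 127.4 N·m clockwise.
Total clockwise load moment = 470.4 N·m.
The cable tension T acts at 2 m; only its component perpendicular to the bar, T sinθ, produces torque. sin 54° = 0.809.
For rotational equilibrium, T × 2 × 0.809 = 470.4, so T = 470.4 / 1.618 = 291 N.

T ≈ 291 N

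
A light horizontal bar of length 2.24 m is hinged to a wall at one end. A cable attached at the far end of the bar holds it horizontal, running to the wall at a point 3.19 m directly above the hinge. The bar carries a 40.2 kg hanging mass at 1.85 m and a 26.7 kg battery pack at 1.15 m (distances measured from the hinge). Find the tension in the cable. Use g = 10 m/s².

Choose the hinge as the axis so the unknown hinge reaction has zero arm there.
Hanging mass: 40.2 × 10 = 402 N down at 1.85 m → arm 1.85 m, τ = 402 × 1.85 = 743.7 N·m clockwise.
Battery pack: 26.7 × 10 = 267 N down at 1.15 m → arm 1.15 m, τ = 267 × 1.15 = 307 N·m clockwise.
Total clockwise load moment = 1051 N·m.
The cable tension T acts at 2.24 m; only its component perpendicular to the bar, T sinθ, produces torque. sinθ = h/√(h²+d²) = 3.19/√(3.19²+2.24²) = 0.8184.
Balancing moments: T × 2.24 × 0.8184 = 1051, giving T = 1051 / 1.833 = 573 N.

T ≈ 573 N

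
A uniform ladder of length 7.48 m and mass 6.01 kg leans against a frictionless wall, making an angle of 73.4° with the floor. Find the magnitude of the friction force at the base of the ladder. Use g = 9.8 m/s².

Sum moments about the foot of the ladder (the floor normal and friction both act there and drop out).
Ladder weight 6.01×9.8 = 58.9 N acts at 3.74 m along the ladder; its horizontal arm is 3.74·cos73.4° = 1.068 m → τ = 62.91 N·m clockwise.
Wall normal N acts horizontally at the top; its moment arm is the height L sinθ = 7.48·sin73.4° = 7.168 m, counterclockwise.
Balancing moments: N × 7.168 = 62.91, giving N = 8.78 N.
ΣFx = 0: friction at the foot balances the wall's push, so f = N_wall = 8.78 N.

f ≈ 8.78 N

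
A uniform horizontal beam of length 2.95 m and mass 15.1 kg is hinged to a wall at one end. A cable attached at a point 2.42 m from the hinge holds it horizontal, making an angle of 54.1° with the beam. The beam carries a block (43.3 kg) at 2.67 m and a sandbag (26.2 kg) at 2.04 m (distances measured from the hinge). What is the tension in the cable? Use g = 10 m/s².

About the hinge:
Beam weight: 15.1 × 10 = 151 N down at 1.475 m → arm 1.475 m, τ = 151 × 1.475 = 222.7 N·m clockwise.
Block: 43.3 × 10 = 433 N down at 2.67 m → arm 2.67 m, τ = 433 × 2.67 = 1156 N·m clockwise.
Sandbag: 26.2 × 10 = 262 N down at 2.04 m → arm 2.04 m, τ = 262 × 2.04 = 534.5 N·m clockwise.
Total clockwise load moment = 1913 N·m.
The cable tension T acts at 2.42 m; only its component perpendicular to the beam, T sinθ, produces torque. sin 54.1° = 0.81.
Balancing moments: T × 2.42 × 0.81 = 1913, giving T = 1913 / 1.96 = 976 N.

T ≈ 976 N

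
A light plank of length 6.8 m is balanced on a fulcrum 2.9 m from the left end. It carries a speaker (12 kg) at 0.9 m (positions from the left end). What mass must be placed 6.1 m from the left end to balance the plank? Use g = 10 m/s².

m ≈ 7.5 kg

About the fulcrum (at 2.9 m from the left end):
Speaker: 12 × 10 = 120 N down at 0.9 m → arm 2 m, τ = 120 × 2 = 240 N·m counterclockwise.
Net moment of known loads = 240 N·m counterclockwise.
An unknown mass m at 6.1 m has arm 3.2 m; its moment is m·g·3.2 clockwise.
For rotational equilibrium, m × 10 × 3.2 = 240, so m = 240 / (10 × 3.2) = 7.5 kg.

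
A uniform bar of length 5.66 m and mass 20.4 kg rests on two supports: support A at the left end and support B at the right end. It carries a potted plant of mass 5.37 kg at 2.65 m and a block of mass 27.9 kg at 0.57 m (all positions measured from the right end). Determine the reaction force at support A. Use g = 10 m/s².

R_A ≈ 155 N

Choose support B as the axis so its reaction then has zero moment arm.
Beam weight: 20.4 × 10 = 204 N down at 2.83 m → arm 2.83 m, τ = 204 × 2.83 = 577.3 N·m counterclockwise.
Potted plant: 5.37 × 10 = 53.7 N down at 2.65 m → arm 2.65 m, τ = 53.7 × 2.65 = 142.3 N·m counterclockwise.
Block: 27.9 × 10 = 279 N down at 0.57 m → arm 0.57 m, τ = 279 × 0.57 = 159 N·m counterclockwise.
Net load moment about support B = 878.6 N·m counterclockwise.
Reaction R at support A is upward at 5.66 m, arm 5.66 m → moment R × 5.66 clockwise.
Setting net torque to zero: R × 5.66 = 878.6 → R = 155 N.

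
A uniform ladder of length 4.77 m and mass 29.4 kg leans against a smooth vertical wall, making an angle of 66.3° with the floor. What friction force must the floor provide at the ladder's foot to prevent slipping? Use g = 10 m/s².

Take moments about the foot of the ladder.
Ladder weight 29.4×10 = 294 N acts at 2.385 m along the ladder; its horizontal arm is 2.385·cos66.3° = 0.9586 m → τ = 281.8 N·m clockwise.
Wall normal N acts horizontally at the top; its moment arm is the height L sinθ = 4.77·sin66.3° = 4.368 m, counterclockwise.
Setting net torque to zero: N × 4.368 = 281.8 → N = 64.5 N.
ΣFx = 0: friction at the foot balances the wall's push, so f = N_wall = 64.5 N.

f ≈ 64.5 N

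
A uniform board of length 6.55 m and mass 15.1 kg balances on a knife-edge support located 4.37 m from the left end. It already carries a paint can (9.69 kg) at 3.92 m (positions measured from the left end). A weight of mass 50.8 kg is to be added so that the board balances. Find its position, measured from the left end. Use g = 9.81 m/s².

x ≈ 4.78 m from the left end

Sum moments about the knife-edge support (at 4.37 m from the left end) (the support reaction has zero arm there).
Beam weight: 15.1 × 9.81 = 148.1 N down at 3.275 m → arm 1.095 m, τ = 148.1 × 1.095 = 162.2 N·m counterclockwise.
Paint can: 9.69 × 9.81 = 95.06 N down at 3.92 m → arm 0.45 m, τ = 95.06 × 0.45 = 42.78 N·m counterclockwise.
Net moment of existing loads = 205 N·m counterclockwise.
The weight weighs 50.8 × 9.81 = 498.3 N and must supply an equal clockwise moment, so its lever arm about the knife-edge support is 205 / 498.3 = 0.411 m.
That puts it at 4.37 + 0.411 = 4.78 m from the left end.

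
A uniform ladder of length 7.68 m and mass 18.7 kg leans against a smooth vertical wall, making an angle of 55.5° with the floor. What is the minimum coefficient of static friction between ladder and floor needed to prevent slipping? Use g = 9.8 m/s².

μ_min ≈ 0.344

About the foot of the ladder:
Ladder weight 18.7×9.8 = 183.3 N acts at 3.84 m along the ladder; its horizontal arm is 3.84·cos55.5° = 2.175 m → τ = 398.7 N·m clockwise.
Wall normal N acts horizontally at the top; its moment arm is the height L sinθ = 7.68·sin55.5° = 6.329 m, counterclockwise.
Στ = 0 ⇒ N × 6.329 = 398.7 ⇒ N = 63 N.
ΣFx = 0 ⇒ f = N_wall = 63 N. ΣFy = 0 ⇒ N_floor = 183.3 N.
μ_min = f / N_floor = 63 / 183.3 = 0.344.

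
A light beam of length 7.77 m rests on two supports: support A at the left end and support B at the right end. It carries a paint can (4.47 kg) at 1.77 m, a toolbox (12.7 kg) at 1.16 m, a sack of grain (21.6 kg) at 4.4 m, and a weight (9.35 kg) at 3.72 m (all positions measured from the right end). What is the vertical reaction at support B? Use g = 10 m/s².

Choose support A as the axis so its reaction then has zero moment arm.
Paint can: 4.47 × 10 = 44.7 N down at 1.77 m → arm 6 m, τ = 44.7 × 6 = 268.2 N·m clockwise.
Toolbox: 12.7 × 10 = 127 N down at 1.16 m → arm 6.61 m, τ = 127 × 6.61 = 839.5 N·m clockwise.
Sack of grain: 21.6 × 10 = 216 N down at 4.4 m → arm 3.37 m, τ = 216 × 3.37 = 727.9 N·m clockwise.
Weight: 9.35 × 10 = 93.5 N down at 3.72 m → arm 4.05 m, τ = 93.5 × 4.05 = 378.7 N·m clockwise.
Net load moment about support A = 2214 N·m clockwise.
Reaction R at support B is upward at 0 m, arm 7.77 m → moment R × 7.77 counterclockwise.
For rotational equilibrium, R × 7.77 = 2214, so R = 285 N.

R_B ≈ 285 N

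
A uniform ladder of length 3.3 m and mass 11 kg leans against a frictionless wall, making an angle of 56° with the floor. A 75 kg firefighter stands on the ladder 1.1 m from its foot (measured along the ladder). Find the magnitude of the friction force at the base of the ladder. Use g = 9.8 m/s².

About the foot of the ladder:
Ladder weight 11×9.8 = 107.8 N acts at 1.65 m along the ladder; its horizontal arm is 1.65·cos56° = 0.9227 m → τ = 99.47 N·m clockwise.
Firefighter: 75×9.8 = 735 N at 1.1 m → arm 0.6151 m → τ = 452.1 N·m clockwise.
Wall normal N acts horizontally at the top; its moment arm is the height L sinθ = 3.3·sin56° = 2.736 m, counterclockwise.
Balancing moments: N × 2.736 = 551.6, giving N = 202 N.
ΣFx = 0: friction at the foot balances the wall's push, so f = N_wall = 202 N.

f ≈ 202 N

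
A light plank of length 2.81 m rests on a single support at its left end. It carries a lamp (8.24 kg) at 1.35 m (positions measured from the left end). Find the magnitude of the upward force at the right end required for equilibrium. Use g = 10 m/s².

F ≈ 39.6 N

Take moments about the left end.
Lamp: 8.24 × 10 = 82.4 N down at 1.35 m → arm 1.35 m, τ = 82.4 × 1.35 = 111.2 N·m clockwise.
Net moment of the loads = 111.2 N·m clockwise.
The upward force F acts at the right end, arm 2.81 m, giving F × 2.81 counterclockwise.
Setting net torque to zero: F × 2.81 = 111.2 → F = 111.2 / 2.81 = 39.6 N.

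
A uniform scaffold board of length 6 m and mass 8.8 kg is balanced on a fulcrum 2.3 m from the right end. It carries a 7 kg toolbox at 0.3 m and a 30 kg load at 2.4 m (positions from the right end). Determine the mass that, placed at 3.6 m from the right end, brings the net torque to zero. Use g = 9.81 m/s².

Sum moments about the fulcrum (at 2.3 m from the right end) (the support reaction has zero arm there).
Beam weight: 8.8 × 9.81 = 86.33 N down at 3 m → arm 0.7 m, τ = 86.33 × 0.7 = 60.43 N·m counterclockwise.
Toolbox: 7 × 9.81 = 68.67 N down at 0.3 m → arm 2 m, τ = 68.67 × 2 = 137.3 N·m clockwise.
Load: 30 × 9.81 = 294.3 N down at 2.4 m → arm 0.1 m, τ = 294.3 × 0.1 = 29.43 N·m counterclockwise.
Net moment of known loads = 47.44 N·m clockwise.
An unknown mass m at 3.6 m has arm 1.3 m; its moment is m·g·1.3 counterclockwise.
Setting net torque to zero: m × 9.81 × 1.3 = 47.44 → m = 47.44 / (9.81 × 1.3) = 3.72 kg.

m ≈ 3.72 kg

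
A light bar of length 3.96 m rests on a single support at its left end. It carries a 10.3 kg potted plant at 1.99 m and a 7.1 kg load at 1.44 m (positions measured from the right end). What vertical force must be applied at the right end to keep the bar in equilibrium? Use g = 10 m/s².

F ≈ 96.4 N

Take moments about the left end.
Potted plant: 10.3 × 10 = 103 N down at 1.99 m → arm 1.97 m, τ = 103 × 1.97 = 202.9 N·m clockwise.
Load: 7.1 × 10 = 71 N down at 1.44 m → arm 2.52 m, τ = 71 × 2.52 = 178.9 N·m clockwise.
Net moment of the loads = 381.8 N·m clockwise.
The upward force F acts at the right end, arm 3.96 m, giving F × 3.96 counterclockwise.
Balancing moments: F × 3.96 = 381.8, giving F = 381.8 / 3.96 = 96.4 N.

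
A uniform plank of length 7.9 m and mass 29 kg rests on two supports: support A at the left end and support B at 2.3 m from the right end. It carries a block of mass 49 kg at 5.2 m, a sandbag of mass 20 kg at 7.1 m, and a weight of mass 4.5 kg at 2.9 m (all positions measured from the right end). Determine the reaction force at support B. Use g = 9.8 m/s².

R_B ≈ 499 N

Take moments about support A.
Beam weight: 29 × 9.8 = 284.2 N down at 3.95 m → arm 3.95 m, τ = 284.2 × 3.95 = 1123 N·m clockwise.
Block: 49 × 9.8 = 480.2 N down at 5.2 m → arm 2.7 m, τ = 480.2 × 2.7 = 1297 N·m clockwise.
Sandbag: 20 × 9.8 = 196 N down at 7.1 m → arm 0.8 m, τ = 196 × 0.8 = 156.8 N·m clockwise.
Weight: 4.5 × 9.8 = 44.1 N down at 2.9 m → arm 5 m, τ = 44.1 × 5 = 220.5 N·m clockwise.
Net load moment about support A = 2797 N·m clockwise.
Reaction R at support B is upward at 2.3 m, arm 5.6 m → moment R × 5.6 counterclockwise.
Στ = 0 ⇒ R × 5.6 = 2797 ⇒ R = 499 N.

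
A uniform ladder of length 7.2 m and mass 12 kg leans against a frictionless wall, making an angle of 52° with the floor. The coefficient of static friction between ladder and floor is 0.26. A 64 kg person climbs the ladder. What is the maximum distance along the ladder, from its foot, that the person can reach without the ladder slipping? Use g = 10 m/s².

Sum moments about the foot of the ladder (the floor normal and friction both act there and drop out).
Ladder weight 12×10 = 120 N acts at 3.6 m along the ladder; its horizontal arm is 3.6·cos52° = 2.216 m → τ = 265.9 N·m clockwise.
Person weight 64×10 = 640 N at distance d → arm d·cos52° → τ = 640·d·0.6157 clockwise.
Wall normal N at the top has arm L sinθ = 5.674 m counterclockwise, so Στ = 0 gives N·5.674 = 265.9 + 394·d.
ΣFy = 0 ⇒ N_floor = 760 N, so the maximum friction is μ_s·N_floor = 0.26×760 = 197.6 N. ΣFx = 0 ⇒ N_wall = f, so at the slipping point N = 197.6 N.
Substituting: 197.6×5.674 = 265.9 + 394·d ⇒ d = (1121 − 265.9) / 394 = 2.17 m.

d ≈ 2.17 m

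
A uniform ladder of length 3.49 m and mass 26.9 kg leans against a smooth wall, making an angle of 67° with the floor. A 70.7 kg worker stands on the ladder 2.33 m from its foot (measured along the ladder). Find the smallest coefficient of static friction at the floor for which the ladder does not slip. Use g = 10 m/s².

About the foot of the ladder:
Ladder weight 26.9×10 = 269 N acts at 1.745 m along the ladder; its horizontal arm is 1.745·cos67° = 0.6818 m → τ = 183.4 N·m clockwise.
Worker: 70.7×10 = 707 N at 2.33 m → arm 0.9104 m → τ = 643.7 N·m clockwise.
Wall normal N acts horizontally at the top; its moment arm is the height L sinθ = 3.49·sin67° = 3.213 m, counterclockwise.
Balancing moments: N × 3.213 = 827.1, giving N = 257.4 N.
ΣFx = 0 ⇒ f = N_wall = 257.4 N. ΣFy = 0 ⇒ N_floor = 976 N.
μ_min = f / N_floor = 257.4 / 976 = 0.264.

μ_min ≈ 0.264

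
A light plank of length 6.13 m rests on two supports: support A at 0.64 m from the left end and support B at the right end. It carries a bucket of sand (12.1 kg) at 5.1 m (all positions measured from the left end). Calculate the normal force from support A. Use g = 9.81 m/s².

R_A ≈ 22.3 N

Choose support B as the axis so its reaction then has zero moment arm.
Bucket of sand: 12.1 × 9.81 = 118.7 N down at 5.1 m → arm 1.03 m, τ = 118.7 × 1.03 = 122.3 N·m counterclockwise.
Net load moment about support B = 122.3 N·m counterclockwise.
Reaction R at support A is upward at 0.64 m, arm 5.49 m → moment R × 5.49 clockwise.
Στ = 0 ⇒ R × 5.49 = 122.3 ⇒ R = 22.3 N.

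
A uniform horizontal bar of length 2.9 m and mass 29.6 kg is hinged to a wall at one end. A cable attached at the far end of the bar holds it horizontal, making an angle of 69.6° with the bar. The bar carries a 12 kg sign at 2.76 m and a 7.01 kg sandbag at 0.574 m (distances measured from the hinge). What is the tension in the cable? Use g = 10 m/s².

T ≈ 295 N

About the hinge:
Beam weight: 29.6 × 10 = 296 N down at 1.45 m → arm 1.45 m, τ = 296 × 1.45 = 429.2 N·m clockwise.
Sign: 12 × 10 = 120 N down at 2.76 m → arm 2.76 m, τ = 120 × 2.76 = 331.2 N·m clockwise.
Sandbag: 7.01 × 10 = 70.1 N down at 0.574 m → arm 0.574 m, τ = 70.1 × 0.574 = 40.24 N·m clockwise.
Total clockwise load moment = 800.6 N·m.
The cable tension T acts at 2.9 m; only its component perpendicular to the bar, T sinθ, produces torque. sin 69.6° = 0.9373.
Setting net torque to zero: T × 2.9 × 0.9373 = 800.6 → T = 800.6 / 2.718 = 295 N.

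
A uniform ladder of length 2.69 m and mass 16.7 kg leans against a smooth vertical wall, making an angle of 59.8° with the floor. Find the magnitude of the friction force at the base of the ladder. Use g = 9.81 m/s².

f ≈ 47.7 N

Choose the foot of the ladder as the axis so the floor normal and friction both act there and drop out.
Ladder weight 16.7×9.81 = 163.8 N acts at 1.345 m along the ladder; its horizontal arm is 1.345·cos59.8° = 0.6766 m → τ = 110.8 N·m clockwise.
Wall normal N acts horizontally at the top; its moment arm is the height L sinθ = 2.69·sin59.8° = 2.325 m, counterclockwise.
For rotational equilibrium, N × 2.325 = 110.8, so N = 47.7 N.
ΣFx = 0: friction at the foot balances the wall's push, so f = N_wall = 47.7 N.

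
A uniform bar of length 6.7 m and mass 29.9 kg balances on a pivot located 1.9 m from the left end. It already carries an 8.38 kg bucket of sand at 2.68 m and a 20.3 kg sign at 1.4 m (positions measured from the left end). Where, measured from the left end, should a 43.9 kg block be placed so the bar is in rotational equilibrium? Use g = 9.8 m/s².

Taking torques about the pivot (at 1.9 m from the left end):
Beam weight: 29.9 × 9.8 = 293 N down at 3.35 m → arm 1.45 m, τ = 293 × 1.45 = 424.8 N·m clockwise.
Bucket of sand: 8.38 × 9.8 = 82.12 N down at 2.68 m → arm 0.78 m, τ = 82.12 × 0.78 = 64.05 N·m clockwise.
Sign: 20.3 × 9.8 = 198.9 N down at 1.4 m → arm 0.5 m, τ = 198.9 × 0.5 = 99.45 N·m counterclockwise.
Net moment of existing loads = 389.4 N·m clockwise.
The block weighs 43.9 × 9.8 = 430.2 N and must supply an equal counterclockwise moment, so its lever arm about the pivot is 389.4 / 430.2 = 0.905 m.
That puts it at 1.9 − 0.905 = 0.995 m from the left end.

x ≈ 0.995 m from the left end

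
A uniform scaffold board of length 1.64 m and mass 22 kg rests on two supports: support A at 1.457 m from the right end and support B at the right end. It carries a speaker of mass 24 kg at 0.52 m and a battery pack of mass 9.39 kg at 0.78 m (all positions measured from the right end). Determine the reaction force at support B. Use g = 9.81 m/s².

R_B ≈ 289 N

Choose support A as the axis so its reaction then has zero moment arm.
Beam weight: 22 × 9.81 = 215.8 N down at 0.82 m → arm 0.637 m, τ = 215.8 × 0.637 = 137.5 N·m clockwise.
Speaker: 24 × 9.81 = 235.4 N down at 0.52 m → arm 0.937 m, τ = 235.4 × 0.937 = 220.6 N·m clockwise.
Battery pack: 9.39 × 9.81 = 92.12 N down at 0.78 m → arm 0.677 m, τ = 92.12 × 0.677 = 62.37 N·m clockwise.
Net load moment about support A = 420.5 N·m clockwise.
Reaction R at support B is upward at 0 m, arm 1.457 m → moment R × 1.457 counterclockwise.
Στ = 0 ⇒ R × 1.457 = 420.5 ⇒ R = 289 N.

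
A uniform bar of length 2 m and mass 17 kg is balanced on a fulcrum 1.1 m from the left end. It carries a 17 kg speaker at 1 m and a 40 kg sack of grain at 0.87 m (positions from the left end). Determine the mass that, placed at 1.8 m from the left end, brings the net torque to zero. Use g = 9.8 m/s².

Taking torques about the fulcrum (at 1.1 m from the left end):
Beam weight: 17 × 9.8 = 166.6 N down at 1 m → arm 0.1 m, τ = 166.6 × 0.1 = 16.66 N·m counterclockwise.
Speaker: 17 × 9.8 = 166.6 N down at 1 m → arm 0.1 m, τ = 166.6 × 0.1 = 16.66 N·m counterclockwise.
Sack of grain: 40 × 9.8 = 392 N down at 0.87 m → arm 0.23 m, τ = 392 × 0.23 = 90.16 N·m counterclockwise.
Net moment of known loads = 123.5 N·m counterclockwise.
An unknown mass m at 1.8 m has arm 0.7 m; its moment is m·g·0.7 clockwise.
For rotational equilibrium, m × 9.8 × 0.7 = 123.5, so m = 123.5 / (9.8 × 0.7) = 18 kg.

m ≈ 18 kg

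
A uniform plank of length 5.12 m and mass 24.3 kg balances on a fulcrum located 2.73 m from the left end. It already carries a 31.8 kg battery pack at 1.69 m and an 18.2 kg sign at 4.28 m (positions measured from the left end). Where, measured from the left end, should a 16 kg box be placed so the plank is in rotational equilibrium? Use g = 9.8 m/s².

Take moments about the fulcrum (at 2.73 m from the left end).
Beam weight: 24.3 × 9.8 = 238.1 N down at 2.56 m → arm 0.17 m, τ = 238.1 × 0.17 = 40.48 N·m counterclockwise.
Battery pack: 31.8 × 9.8 = 311.6 N down at 1.69 m → arm 1.04 m, τ = 311.6 × 1.04 = 324.1 N·m counterclockwise.
Sign: 18.2 × 9.8 = 178.4 N down at 4.28 m → arm 1.55 m, τ = 178.4 × 1.55 = 276.5 N·m clockwise.
Net moment of existing loads = 88.08 N·m counterclockwise.
The box weighs 16 × 9.8 = 156.8 N and must supply an equal clockwise moment, so its lever arm about the fulcrum is 88.08 / 156.8 = 0.562 m.
That puts it at 2.73 + 0.562 = 3.29 m from the left end.

x ≈ 3.29 m from the left end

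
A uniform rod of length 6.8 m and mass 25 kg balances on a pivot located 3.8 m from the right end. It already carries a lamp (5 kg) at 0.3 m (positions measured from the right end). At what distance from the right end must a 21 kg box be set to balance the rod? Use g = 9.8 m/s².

x ≈ 5.11 m from the right end

Take moments about the pivot (at 3.8 m from the right end).
Beam weight: 25 × 9.8 = 245 N down at 3.4 m → arm 0.4 m, τ = 245 × 0.4 = 98 N·m clockwise.
Lamp: 5 × 9.8 = 49 N down at 0.3 m → arm 3.5 m, τ = 49 × 3.5 = 171.5 N·m clockwise.
Net moment of existing loads = 269.5 N·m clockwise.
The box weighs 21 × 9.8 = 205.8 N and must supply an equal counterclockwise moment, so its lever arm about the pivot is 269.5 / 205.8 = 1.31 m.
That puts it at 3.8 + 1.31 = 5.11 m from the right end.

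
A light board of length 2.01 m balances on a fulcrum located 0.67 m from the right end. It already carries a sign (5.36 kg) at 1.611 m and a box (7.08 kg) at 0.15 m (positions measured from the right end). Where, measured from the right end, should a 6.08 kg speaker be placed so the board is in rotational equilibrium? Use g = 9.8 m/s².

Choose the fulcrum (at 0.67 m from the right end) as the axis so the support reaction has zero arm there.
Sign: 5.36 × 9.8 = 52.53 N down at 1.611 m → arm 0.941 m, τ = 52.53 × 0.941 = 49.43 N·m counterclockwise.
Box: 7.08 × 9.8 = 69.38 N down at 0.15 m → arm 0.52 m, τ = 69.38 × 0.52 = 36.08 N·m clockwise.
Net moment of existing loads = 13.35 N·m counterclockwise.
The speaker weighs 6.08 × 9.8 = 59.58 N and must supply an equal clockwise moment, so its lever arm about the fulcrum is 13.35 / 59.58 = 0.224 m.
That puts it at 0.67 − 0.224 = 0.446 m from the right end.

x ≈ 0.446 m from the right end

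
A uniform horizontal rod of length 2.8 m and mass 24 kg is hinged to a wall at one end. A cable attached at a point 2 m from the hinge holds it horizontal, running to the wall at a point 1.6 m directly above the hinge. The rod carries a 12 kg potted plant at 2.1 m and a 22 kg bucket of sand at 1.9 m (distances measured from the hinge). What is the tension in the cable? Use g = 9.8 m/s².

T ≈ 789 N

Choose the hinge as the axis so the unknown hinge reaction has zero arm there.
Beam weight: 24 × 9.8 = 235.2 N down at 1.4 m → arm 1.4 m, τ = 235.2 × 1.4 = 329.3 N·m clockwise.
Potted plant: 12 × 9.8 = 117.6 N down at 2.1 m → arm 2.1 m, τ = 117.6 × 2.1 = 247 N·m clockwise.
Bucket of sand: 22 × 9.8 = 215.6 N down at 1.9 m → arm 1.9 m, τ = 215.6 × 1.9 = 409.6 N·m clockwise.
Total clockwise load moment = 985.9 N·m.
The cable tension T acts at 2 m; only its component perpendicular to the rod, T sinθ, produces torque. sinθ = h/√(h²+d²) = 1.6/√(1.6²+2²) = 0.6247.
For rotational equilibrium, T × 2 × 0.6247 = 985.9, so T = 985.9 / 1.249 = 789 N.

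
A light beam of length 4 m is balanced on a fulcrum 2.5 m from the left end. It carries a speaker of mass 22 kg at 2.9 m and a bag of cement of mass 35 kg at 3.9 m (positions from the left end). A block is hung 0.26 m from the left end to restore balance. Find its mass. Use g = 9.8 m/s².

m ≈ 25.8 kg

Taking torques about the fulcrum (at 2.5 m from the left end):
Speaker: 22 × 9.8 = 215.6 N down at 2.9 m → arm 0.4 m, τ = 215.6 × 0.4 = 86.24 N·m clockwise.
Bag of cement: 35 × 9.8 = 343 N down at 3.9 m → arm 1.4 m, τ = 343 × 1.4 = 480.2 N·m clockwise.
Net moment of known loads = 566.4 N·m clockwise.
An unknown mass m at 0.26 m has arm 2.24 m; its moment is m·g·2.24 counterclockwise.
For rotational equilibrium, m × 9.8 × 2.24 = 566.4, so m = 566.4 / (9.8 × 2.24) = 25.8 kg.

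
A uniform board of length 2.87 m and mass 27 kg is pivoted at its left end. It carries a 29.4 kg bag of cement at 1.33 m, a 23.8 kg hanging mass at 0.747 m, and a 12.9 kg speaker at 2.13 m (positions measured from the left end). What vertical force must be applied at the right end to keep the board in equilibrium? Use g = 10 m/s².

F ≈ 429 N

About the left end:
Beam weight: 27 × 10 = 270 N down at 1.435 m → arm 1.435 m, τ = 270 × 1.435 = 387.4 N·m clockwise.
Bag of cement: 29.4 × 10 = 294 N down at 1.33 m → arm 1.33 m, τ = 294 × 1.33 = 391 N·m clockwise.
Hanging mass: 23.8 × 10 = 238 N down at 0.747 m → arm 0.747 m, τ = 238 × 0.747 = 177.8 N·m clockwise.
Speaker: 12.9 × 10 = 129 N down at 2.13 m → arm 2.13 m, τ = 129 × 2.13 = 274.8 N·m clockwise.
Net moment of the loads = 1231 N·m clockwise.
The upward force F acts at the right end, arm 2.87 m, giving F × 2.87 counterclockwise.
For rotational equilibrium, F × 2.87 = 1231, so F = 1231 / 2.87 = 429 N.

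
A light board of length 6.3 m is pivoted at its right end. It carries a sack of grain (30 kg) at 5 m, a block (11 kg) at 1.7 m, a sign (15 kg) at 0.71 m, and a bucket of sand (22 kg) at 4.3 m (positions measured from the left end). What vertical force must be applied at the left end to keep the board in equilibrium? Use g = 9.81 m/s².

Take moments about the right end.
Sack of grain: 30 × 9.81 = 294.3 N down at 5 m → arm 1.3 m, τ = 294.3 × 1.3 = 382.6 N·m counterclockwise.
Block: 11 × 9.81 = 107.9 N down at 1.7 m → arm 4.6 m, τ = 107.9 × 4.6 = 496.3 N·m counterclockwise.
Sign: 15 × 9.81 = 147.2 N down at 0.71 m → arm 5.59 m, τ = 147.2 × 5.59 = 822.8 N·m counterclockwise.
Bucket of sand: 22 × 9.81 = 215.8 N down at 4.3 m → arm 2 m, τ = 215.8 × 2 = 431.6 N·m counterclockwise.
Net moment of the loads = 2133 N·m counterclockwise.
The upward force F acts at the left end, arm 6.3 m, giving F × 6.3 clockwise.
Balancing moments: F × 6.3 = 2133, giving F = 2133 / 6.3 = 339 N.

F ≈ 339 N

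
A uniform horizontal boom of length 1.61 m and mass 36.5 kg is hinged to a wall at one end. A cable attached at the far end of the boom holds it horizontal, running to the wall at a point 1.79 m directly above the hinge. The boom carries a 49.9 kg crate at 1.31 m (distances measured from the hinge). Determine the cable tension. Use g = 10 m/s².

T ≈ 792 N

Take moments about the hinge.
Beam weight: 36.5 × 10 = 365 N down at 0.805 m → arm 0.805 m, τ = 365 × 0.805 = 293.8 N·m clockwise.
Crate: 49.9 × 10 = 499 N down at 1.31 m → arm 1.31 m, τ = 499 × 1.31 = 653.7 N·m clockwise.
Total clockwise load moment = 947.5 N·m.
The cable tension T acts at 1.61 m; only its component perpendicular to the boom, T sinθ, produces torque. sinθ = h/√(h²+d²) = 1.79/√(1.79²+1.61²) = 0.7435.
For rotational equilibrium, T × 1.61 × 0.7435 = 947.5, so T = 947.5 / 1.197 = 792 N.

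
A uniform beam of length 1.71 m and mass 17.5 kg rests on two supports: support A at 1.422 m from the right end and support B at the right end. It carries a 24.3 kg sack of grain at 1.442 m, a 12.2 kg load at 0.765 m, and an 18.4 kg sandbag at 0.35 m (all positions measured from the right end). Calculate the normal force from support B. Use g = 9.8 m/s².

R_B ≈ 256 N

Take moments about support A.
Beam weight: 17.5 × 9.8 = 171.5 N down at 0.855 m → arm 0.567 m, τ = 171.5 × 0.567 = 97.24 N·m clockwise.
Sack of grain: 24.3 × 9.8 = 238.1 N down at 1.442 m → arm 0.02 m, τ = 238.1 × 0.02 = 4.762 N·m counterclockwise.
Load: 12.2 × 9.8 = 119.6 N down at 0.765 m → arm 0.657 m, τ = 119.6 × 0.657 = 78.58 N·m clockwise.
Sandbag: 18.4 × 9.8 = 180.3 N down at 0.35 m → arm 1.072 m, τ = 180.3 × 1.072 = 193.3 N·m clockwise.
Net load moment about support A = 364.4 N·m clockwise.
Reaction R at support B is upward at 0 m, arm 1.422 m → moment R × 1.422 counterclockwise.
Στ = 0 ⇒ R × 1.422 = 364.4 ⇒ R = 256 N.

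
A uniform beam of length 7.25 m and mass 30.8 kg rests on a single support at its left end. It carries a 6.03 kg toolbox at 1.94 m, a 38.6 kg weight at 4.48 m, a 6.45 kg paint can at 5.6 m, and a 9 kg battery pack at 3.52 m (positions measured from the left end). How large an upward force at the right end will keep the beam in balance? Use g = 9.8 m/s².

F ≈ 492 N

Taking torques about the left end:
Beam weight: 30.8 × 9.8 = 301.8 N down at 3.625 m → arm 3.625 m, τ = 301.8 × 3.625 = 1094 N·m clockwise.
Toolbox: 6.03 × 9.8 = 59.09 N down at 1.94 m → arm 1.94 m, τ = 59.09 × 1.94 = 114.6 N·m clockwise.
Weight: 38.6 × 9.8 = 378.3 N down at 4.48 m → arm 4.48 m, τ = 378.3 × 4.48 = 1695 N·m clockwise.
Paint can: 6.45 × 9.8 = 63.21 N down at 5.6 m → arm 5.6 m, τ = 63.21 × 5.6 = 354 N·m clockwise.
Battery pack: 9 × 9.8 = 88.2 N down at 3.52 m → arm 3.52 m, τ = 88.2 × 3.52 = 310.5 N·m clockwise.
Net moment of the loads = 3568 N·m clockwise.
The upward force F acts at the right end, arm 7.25 m, giving F × 7.25 counterclockwise.
For rotational equilibrium, F × 7.25 = 3568, so F = 3568 / 7.25 = 492 N.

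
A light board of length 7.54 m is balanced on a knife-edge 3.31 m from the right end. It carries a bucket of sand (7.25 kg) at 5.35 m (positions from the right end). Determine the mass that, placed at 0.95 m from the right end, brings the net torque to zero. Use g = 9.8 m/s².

m ≈ 6.27 kg

Take moments about the knife-edge (at 3.31 m from the right end).
Bucket of sand: 7.25 × 9.8 = 71.05 N down at 5.35 m → arm 2.04 m, τ = 71.05 × 2.04 = 144.9 N·m counterclockwise.
Net moment of known loads = 144.9 N·m counterclockwise.
An unknown mass m at 0.95 m has arm 2.36 m; its moment is m·g·2.36 clockwise.
Balancing moments: m × 9.8 × 2.36 = 144.9, giving m = 144.9 / (9.8 × 2.36) = 6.27 kg.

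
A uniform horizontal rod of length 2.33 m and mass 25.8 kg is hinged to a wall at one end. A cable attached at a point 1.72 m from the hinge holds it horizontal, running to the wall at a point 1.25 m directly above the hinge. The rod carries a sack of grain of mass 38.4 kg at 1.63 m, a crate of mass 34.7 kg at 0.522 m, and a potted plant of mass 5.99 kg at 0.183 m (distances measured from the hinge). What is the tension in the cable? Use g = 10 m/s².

T ≈ 1110 N

Take moments about the hinge.
Beam weight: 25.8 × 10 = 258 N down at 1.165 m → arm 1.165 m, τ = 258 × 1.165 = 300.6 N·m clockwise.
Sack of grain: 38.4 × 10 = 384 N down at 1.63 m → arm 1.63 m, τ = 384 × 1.63 = 625.9 N·m clockwise.
Crate: 34.7 × 10 = 347 N down at 0.522 m → arm 0.522 m, τ = 347 × 0.522 = 181.1 N·m clockwise.
Potted plant: 5.99 × 10 = 59.9 N down at 0.183 m → arm 0.183 m, τ = 59.9 × 0.183 = 10.96 N·m clockwise.
Total clockwise load moment = 1119 N·m.
The cable tension T acts at 1.72 m; only its component perpendicular to the rod, T sinθ, produces torque. sinθ = h/√(h²+d²) = 1.25/√(1.25²+1.72²) = 0.5879.
Setting net torque to zero: T × 1.72 × 0.5879 = 1119 → T = 1119 / 1.011 = 1110 N.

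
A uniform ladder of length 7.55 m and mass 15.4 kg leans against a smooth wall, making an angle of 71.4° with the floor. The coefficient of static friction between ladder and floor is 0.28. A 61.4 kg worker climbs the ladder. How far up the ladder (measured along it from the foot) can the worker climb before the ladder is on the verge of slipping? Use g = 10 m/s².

d ≈ 6.91 m

Sum moments about the foot of the ladder (the floor normal and friction both act there and drop out).
Ladder weight 15.4×10 = 154 N acts at 3.775 m along the ladder; its horizontal arm is 3.775·cos71.4° = 1.204 m → τ = 185.4 N·m clockwise.
Worker weight 61.4×10 = 614 N at distance d → arm d·cos71.4° → τ = 614·d·0.319 clockwise.
Wall normal N at the top has arm L sinθ = 7.156 m counterclockwise, so Στ = 0 gives N·7.156 = 185.4 + 195.9·d.
ΣFy = 0 ⇒ N_floor = 768 N, so the maximum friction is μ_s·N_floor = 0.28×768 = 215 N. ΣFx = 0 ⇒ N_wall = f, so at the slipping point N = 215 N.
Substituting: 215×7.156 = 185.4 + 195.9·d ⇒ d = (1539 − 185.4) / 195.9 = 6.91 m.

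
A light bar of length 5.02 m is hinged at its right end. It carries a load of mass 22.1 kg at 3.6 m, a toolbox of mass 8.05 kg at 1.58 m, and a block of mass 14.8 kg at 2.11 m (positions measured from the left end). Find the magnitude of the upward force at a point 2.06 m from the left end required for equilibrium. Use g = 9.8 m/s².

Choose the right end as the axis so the unknown pivot reaction has zero arm there.
Load: 22.1 × 9.8 = 216.6 N down at 3.6 m → arm 1.42 m, τ = 216.6 × 1.42 = 307.6 N·m counterclockwise.
Toolbox: 8.05 × 9.8 = 78.89 N down at 1.58 m → arm 3.44 m, τ = 78.89 × 3.44 = 271.4 N·m counterclockwise.
Block: 14.8 × 9.8 = 145 N down at 2.11 m → arm 2.91 m, τ = 145 × 2.91 = 422 N·m counterclockwise.
Net moment of the loads = 1001 N·m counterclockwise.
The upward force F acts at a point 2.06 m from the left end, arm 2.96 m, giving F × 2.96 clockwise.
Balancing moments: F × 2.96 = 1001, giving F = 1001 / 2.96 = 338 N.

F ≈ 338 N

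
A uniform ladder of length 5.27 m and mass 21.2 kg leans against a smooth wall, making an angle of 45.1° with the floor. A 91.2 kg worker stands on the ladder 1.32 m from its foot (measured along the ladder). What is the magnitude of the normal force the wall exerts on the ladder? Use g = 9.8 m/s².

N_wall ≈ 327 N

Take moments about the foot of the ladder.
Ladder weight 21.2×9.8 = 207.8 N acts at 2.635 m along the ladder; its horizontal arm is 2.635·cos45.1° = 1.86 m → τ = 386.5 N·m clockwise.
Worker: 91.2×9.8 = 893.8 N at 1.32 m → arm 0.9318 m → τ = 832.8 N·m clockwise.
Wall normal N acts horizontally at the top; its moment arm is the height L sinθ = 5.27·sin45.1° = 3.733 m, counterclockwise.
Setting net torque to zero: N × 3.733 = 1219 → N = 327 N.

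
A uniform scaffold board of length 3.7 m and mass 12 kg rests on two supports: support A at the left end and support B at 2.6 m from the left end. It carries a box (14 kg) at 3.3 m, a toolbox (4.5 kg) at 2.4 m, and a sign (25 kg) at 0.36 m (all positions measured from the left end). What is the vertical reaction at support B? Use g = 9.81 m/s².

Take moments about support A.
Beam weight: 12 × 9.81 = 117.7 N down at 1.85 m → arm 1.85 m, τ = 117.7 × 1.85 = 217.7 N·m clockwise.
Box: 14 × 9.81 = 137.3 N down at 3.3 m → arm 3.3 m, τ = 137.3 × 3.3 = 453.1 N·m clockwise.
Toolbox: 4.5 × 9.81 = 44.15 N down at 2.4 m → arm 2.4 m, τ = 44.15 × 2.4 = 106 N·m clockwise.
Sign: 25 × 9.81 = 245.2 N down at 0.36 m → arm 0.36 m, τ = 245.2 × 0.36 = 88.27 N·m clockwise.
Net load moment about support A = 865.1 N·m clockwise.
Reaction R at support B is upward at 2.6 m, arm 2.6 m → moment R × 2.6 counterclockwise.
Setting net torque to zero: R × 2.6 = 865.1 → R = 333 N.

R_B ≈ 333 N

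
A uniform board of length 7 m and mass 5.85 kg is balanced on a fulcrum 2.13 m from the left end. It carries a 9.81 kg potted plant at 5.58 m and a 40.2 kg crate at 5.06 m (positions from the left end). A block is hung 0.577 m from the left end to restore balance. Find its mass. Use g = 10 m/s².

m ≈ 103 kg

About the fulcrum (at 2.13 m from the left end):
Beam weight: 5.85 × 10 = 58.5 N down at 3.5 m → arm 1.37 m, τ = 58.5 × 1.37 = 80.15 N·m clockwise.
Potted plant: 9.81 × 10 = 98.1 N down at 5.58 m → arm 3.45 m, τ = 98.1 × 3.45 = 338.4 N·m clockwise.
Crate: 40.2 × 10 = 402 N down at 5.06 m → arm 2.93 m, τ = 402 × 2.93 = 1178 N·m clockwise.
Net moment of known loads = 1597 N·m clockwise.
An unknown mass m at 0.577 m has arm 1.553 m; its moment is m·g·1.553 counterclockwise.
Setting net torque to zero: m × 10 × 1.553 = 1597 → m = 1597 / (10 × 1.553) = 103 kg.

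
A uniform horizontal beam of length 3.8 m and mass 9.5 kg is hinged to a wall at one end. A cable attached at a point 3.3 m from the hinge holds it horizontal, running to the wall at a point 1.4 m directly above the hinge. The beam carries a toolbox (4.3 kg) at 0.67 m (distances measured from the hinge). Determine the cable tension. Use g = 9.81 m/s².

Sum moments about the hinge (the unknown hinge reaction has zero arm there).
Beam weight: 9.5 × 9.81 = 93.2 N down at 1.9 m → arm 1.9 m, τ = 93.2 × 1.9 = 177.1 N·m clockwise.
Toolbox: 4.3 × 9.81 = 42.18 N down at 0.67 m → arm 0.67 m, τ = 42.18 × 0.67 = 28.26 N·m clockwise.
Total clockwise load moment = 205.4 N·m.
The cable tension T acts at 3.3 m; only its component perpendicular to the beam, T sinθ, produces torque. sinθ = h/√(h²+d²) = 1.4/√(1.4²+3.3²) = 0.3905.
Setting net torque to zero: T × 3.3 × 0.3905 = 205.4 → T = 205.4 / 1.289 = 159 N.

T ≈ 159 N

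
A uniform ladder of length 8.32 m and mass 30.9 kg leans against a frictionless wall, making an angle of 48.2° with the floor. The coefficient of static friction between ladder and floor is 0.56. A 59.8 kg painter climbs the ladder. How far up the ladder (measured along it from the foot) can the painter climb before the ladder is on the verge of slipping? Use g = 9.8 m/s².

d ≈ 5.75 m

Choose the foot of the ladder as the axis so the floor normal and friction both act there and drop out.
Ladder weight 30.9×9.8 = 302.8 N acts at 4.16 m along the ladder; its horizontal arm is 4.16·cos48.2° = 2.773 m → τ = 839.7 N·m clockwise.
Painter weight 59.8×9.8 = 586 N at distance d → arm d·cos48.2° → τ = 586·d·0.6665 clockwise.
Wall normal N at the top has arm L sinθ = 6.202 m counterclockwise, so Στ = 0 gives N·6.202 = 839.7 + 390.6·d.
ΣFy = 0 ⇒ N_floor = 888.8 N, so the maximum friction is μ_s·N_floor = 0.56×888.8 = 497.7 N. ΣFx = 0 ⇒ N_wall = f, so at the slipping point N = 497.7 N.
Substituting: 497.7×6.202 = 839.7 + 390.6·d ⇒ d = (3087 − 839.7) / 390.6 = 5.75 m.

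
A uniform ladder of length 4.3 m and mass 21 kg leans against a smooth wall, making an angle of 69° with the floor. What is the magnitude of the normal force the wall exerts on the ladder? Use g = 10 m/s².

Take moments about the foot of the ladder.
Ladder weight 21×10 = 210 N acts at 2.15 m along the ladder; its horizontal arm is 2.15·cos69° = 0.7705 m → τ = 161.8 N·m clockwise.
Wall normal N acts horizontally at the top; its moment arm is the height L sinθ = 4.3·sin69° = 4.014 m, counterclockwise.
Setting net torque to zero: N × 4.014 = 161.8 → N = 40.3 N.

N_wall ≈ 40.3 N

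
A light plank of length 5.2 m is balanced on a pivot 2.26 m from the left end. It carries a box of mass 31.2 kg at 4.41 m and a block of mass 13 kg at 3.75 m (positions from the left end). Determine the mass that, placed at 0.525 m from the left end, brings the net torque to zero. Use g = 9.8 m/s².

Choose the pivot (at 2.26 m from the left end) as the axis so the support reaction has zero arm there.
Box: 31.2 × 9.8 = 305.8 N down at 4.41 m → arm 2.15 m, τ = 305.8 × 2.15 = 657.5 N·m clockwise.
Block: 13 × 9.8 = 127.4 N down at 3.75 m → arm 1.49 m, τ = 127.4 × 1.49 = 189.8 N·m clockwise.
Net moment of known loads = 847.3 N·m clockwise.
An unknown mass m at 0.525 m has arm 1.735 m; its moment is m·g·1.735 counterclockwise.
Balancing moments: m × 9.8 × 1.735 = 847.3, giving m = 847.3 / (9.8 × 1.735) = 49.8 kg.

m ≈ 49.8 kg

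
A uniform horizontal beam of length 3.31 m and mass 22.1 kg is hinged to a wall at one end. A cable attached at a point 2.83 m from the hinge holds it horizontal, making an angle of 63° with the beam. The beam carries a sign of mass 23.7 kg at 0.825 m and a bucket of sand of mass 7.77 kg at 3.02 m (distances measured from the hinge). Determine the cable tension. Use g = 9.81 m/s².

T ≈ 310 N

About the hinge:
Beam weight: 22.1 × 9.81 = 216.8 N down at 1.655 m → arm 1.655 m, τ = 216.8 × 1.655 = 358.8 N·m clockwise.
Sign: 23.7 × 9.81 = 232.5 N down at 0.825 m → arm 0.825 m, τ = 232.5 × 0.825 = 191.8 N·m clockwise.
Bucket of sand: 7.77 × 9.81 = 76.22 N down at 3.02 m → arm 3.02 m, τ = 76.22 × 3.02 = 230.2 N·m clockwise.
Total clockwise load moment = 780.8 N·m.
The cable tension T acts at 2.83 m; only its component perpendicular to the beam, T sinθ, produces torque. sin 63° = 0.891.
Στ = 0 ⇒ T × 2.83 × 0.891 = 780.8 ⇒ T = 780.8 / 2.522 = 310 N.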